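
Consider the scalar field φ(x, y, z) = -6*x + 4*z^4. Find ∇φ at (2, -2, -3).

∂φ/∂x = -6
∂φ/∂y = 0
∂φ/∂z = 16*z^3
∇φ = (-6, 0, 16*z^3)
At (2, -2, -3): (-6, 0, -432).

(-6, 0, -432)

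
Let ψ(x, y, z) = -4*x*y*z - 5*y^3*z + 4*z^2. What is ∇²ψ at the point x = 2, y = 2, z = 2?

-112

∂²ψ/∂x² = 0
∂²ψ/∂y² = -30*y*z
∂²ψ/∂z² = 8
∇²ψ = -30*y*z + 8
At (2, 2, 2): -112.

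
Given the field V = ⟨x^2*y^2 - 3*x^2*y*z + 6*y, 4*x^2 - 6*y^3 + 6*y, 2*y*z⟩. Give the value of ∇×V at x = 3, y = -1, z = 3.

(6, 27, 117)

(∇×V)₁ = ∂V₃/∂y − ∂V₂/∂z = 2*z
(∇×V)₂ = ∂V₁/∂z − ∂V₃/∂x = -3*x^2*y
(∇×V)₃ = ∂V₂/∂x − ∂V₁/∂y = -2*x^2*y + 3*x^2*z + 8*x - 6
∇×V = (2*z, -3*x^2*y, -2*x^2*y + 3*x^2*z + 8*x - 6)
At (3, -1, 3): (6, 27, 117).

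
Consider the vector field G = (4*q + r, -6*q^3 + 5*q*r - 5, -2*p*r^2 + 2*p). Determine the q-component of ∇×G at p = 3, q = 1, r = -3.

17

(∇×G)_2 = ∂G₁/∂r − ∂G₃/∂p
= 1 − (-2*r^2 + 2)
= 2*r^2 - 1
At (3, 1, -3): 17.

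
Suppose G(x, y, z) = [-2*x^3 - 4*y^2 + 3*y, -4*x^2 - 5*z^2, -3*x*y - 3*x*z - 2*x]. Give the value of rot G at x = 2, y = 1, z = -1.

(∇×G)₁ = ∂G₃/∂y − ∂G₂/∂z = -3*x + 10*z
(∇×G)₂ = ∂G₁/∂z − ∂G₃/∂x = 3*y + 3*z + 2
(∇×G)₃ = ∂G₂/∂x − ∂G₁/∂y = -8*x + 8*y - 3
∇×G = (-3*x + 10*z, 3*y + 3*z + 2, -8*x + 8*y - 3)
At (2, 1, -1): (-16, 2, -11).

(-16, 2, -11)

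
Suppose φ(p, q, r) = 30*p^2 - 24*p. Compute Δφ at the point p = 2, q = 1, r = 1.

60

∂²φ/∂p² = 60
∂²φ/∂q² = 0
∂²φ/∂r² = 0
∇²φ = 60
At (2, 1, 1): 60.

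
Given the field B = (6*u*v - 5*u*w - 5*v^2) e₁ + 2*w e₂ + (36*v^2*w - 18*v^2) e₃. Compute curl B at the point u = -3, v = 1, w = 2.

(106, 15, 28)

(∇×B)₁ = ∂B₃/∂v − ∂B₂/∂w = 72*v*w - 36*v - 2
(∇×B)₂ = ∂B₁/∂w − ∂B₃/∂u = -5*u
(∇×B)₃ = ∂B₂/∂u − ∂B₁/∂v = -6*u + 10*v
∇×B = (72*v*w - 36*v - 2, -5*u, -6*u + 10*v)
At (-3, 1, 2): (106, 15, 28).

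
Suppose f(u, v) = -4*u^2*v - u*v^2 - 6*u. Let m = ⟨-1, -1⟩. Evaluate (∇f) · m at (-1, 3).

∂f/∂u = -8*u*v - v^2 - 6
∂f/∂v = -4*u^2 - 2*u*v
∇f at (-1, 3) = (9, 2)
∇f · m = (9)(-1) + (2)(-1) = -11

-11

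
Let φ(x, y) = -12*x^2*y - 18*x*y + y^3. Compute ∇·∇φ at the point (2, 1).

-18

∂²φ/∂x² = -24*y
∂²φ/∂y² = 6*y
∇²φ = -18*y
At (2, 1): -18.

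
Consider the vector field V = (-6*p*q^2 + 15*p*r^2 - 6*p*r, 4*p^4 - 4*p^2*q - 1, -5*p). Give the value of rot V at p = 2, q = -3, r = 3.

(0, 173, 104)

(∇×V)₁ = ∂V₃/∂q − ∂V₂/∂r = 0
(∇×V)₂ = ∂V₁/∂r − ∂V₃/∂p = 30*p*r - 6*p + 5
(∇×V)₃ = ∂V₂/∂p − ∂V₁/∂q = 16*p^3 + 4*p*q
∇×V = (0, 30*p*r - 6*p + 5, 16*p^3 + 4*p*q)
At (2, -3, 3): (0, 173, 104).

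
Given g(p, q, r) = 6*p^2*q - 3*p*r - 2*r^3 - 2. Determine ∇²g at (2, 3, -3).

∂²g/∂p² = 12*q
∂²g/∂q² = 0
∂²g/∂r² = -12*r
∇²g = 12*q - 12*r
At (2, 3, -3): 72.

72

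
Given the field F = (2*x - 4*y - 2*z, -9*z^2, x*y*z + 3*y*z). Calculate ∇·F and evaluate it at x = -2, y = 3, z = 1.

5

∂F₁/∂x = 2
∂F₂/∂y = 0
∂F₃/∂z = x*y + 3*y
∇·F = x*y + 3*y + 2
At (-2, 3, 1): 5.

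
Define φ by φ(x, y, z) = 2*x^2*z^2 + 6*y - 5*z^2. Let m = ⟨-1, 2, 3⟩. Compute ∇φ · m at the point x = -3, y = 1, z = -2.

-96

∂φ/∂x = 4*x*z^2
∂φ/∂y = 6
∂φ/∂z = 4*x^2*z - 10*z
∇φ at (-3, 1, -2) = (-48, 6, -52)
∇φ · m = (-48)(-1) + (6)(2) + (-52)(3) = -96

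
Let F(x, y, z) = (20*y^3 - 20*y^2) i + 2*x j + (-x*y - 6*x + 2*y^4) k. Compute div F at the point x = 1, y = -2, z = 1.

0

∂F₁/∂x = 0
∂F₂/∂y = 0
∂F₃/∂z = 0
∇·F = 0
At (1, -2, 1): 0.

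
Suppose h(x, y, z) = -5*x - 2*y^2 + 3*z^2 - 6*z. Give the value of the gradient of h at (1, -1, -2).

(-5, 4, -18)

∂h/∂x = -5
∂h/∂y = -4*y
∂h/∂z = 6*z - 6
∇h = (-5, -4*y, 6*z - 6)
At (1, -1, -2): (-5, 4, -18).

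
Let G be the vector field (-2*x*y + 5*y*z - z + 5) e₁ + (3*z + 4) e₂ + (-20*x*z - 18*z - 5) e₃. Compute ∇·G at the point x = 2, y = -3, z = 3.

∂G₁/∂x = -2*y
∂G₂/∂y = 0
∂G₃/∂z = -20*x - 18
∇·G = -20*x - 2*y - 18
At (2, -3, 3): -52.

-52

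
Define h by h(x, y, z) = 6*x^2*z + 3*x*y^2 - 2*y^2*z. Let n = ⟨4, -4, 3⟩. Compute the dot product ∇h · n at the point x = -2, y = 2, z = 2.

∂h/∂x = 12*x*z + 3*y^2
∂h/∂y = 6*x*y - 4*y*z
∂h/∂z = 6*x^2 - 2*y^2
∇h at (-2, 2, 2) = (-36, -40, 16)
∇h · n = (-36)(4) + (-40)(-4) + (16)(3) = 64

64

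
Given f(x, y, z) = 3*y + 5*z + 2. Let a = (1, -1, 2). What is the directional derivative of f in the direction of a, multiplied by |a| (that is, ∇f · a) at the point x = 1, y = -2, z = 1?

7

∂f/∂x = 0
∂f/∂y = 3
∂f/∂z = 5
∇f at (1, -2, 1) = (0, 3, 5)
∇f · a = (0)(1) + (3)(-1) + (5)(2) = 7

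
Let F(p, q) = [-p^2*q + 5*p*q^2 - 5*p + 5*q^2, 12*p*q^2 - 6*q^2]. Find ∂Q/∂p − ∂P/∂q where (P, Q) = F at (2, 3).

22

∂F₂/∂p = 12*q^2
∂F₁/∂q = -p^2 + 10*p*q + 10*q
Scalar curl = p^2 - 10*p*q + 12*q^2 - 10*q
At (2, 3): 22.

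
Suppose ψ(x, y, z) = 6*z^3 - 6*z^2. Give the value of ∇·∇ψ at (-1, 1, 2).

∂²ψ/∂x² = 0
∂²ψ/∂y² = 0
∂²ψ/∂z² = 12*(3*z - 1)
∇²ψ = 36*z - 12
At (-1, 1, 2): 60.

60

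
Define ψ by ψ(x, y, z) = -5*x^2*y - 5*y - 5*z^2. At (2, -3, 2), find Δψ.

∂²ψ/∂x² = -10*y
∂²ψ/∂y² = 0
∂²ψ/∂z² = -10
∇²ψ = -10*y - 10
At (2, -3, 2): 20.

20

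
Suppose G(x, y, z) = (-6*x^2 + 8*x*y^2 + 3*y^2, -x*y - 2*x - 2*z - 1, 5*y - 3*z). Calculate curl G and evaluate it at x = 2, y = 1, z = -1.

(∇×G)₁ = ∂G₃/∂y − ∂G₂/∂z = 7
(∇×G)₂ = ∂G₁/∂z − ∂G₃/∂x = 0
(∇×G)₃ = ∂G₂/∂x − ∂G₁/∂y = -16*x*y - 7*y - 2
∇×G = (7, 0, -16*x*y - 7*y - 2)
At (2, 1, -1): (7, 0, -41).

(7, 0, -41)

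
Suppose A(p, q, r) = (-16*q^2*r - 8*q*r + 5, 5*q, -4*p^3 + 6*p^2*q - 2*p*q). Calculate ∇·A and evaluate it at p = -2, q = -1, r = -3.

∂A₁/∂p = 0
∂A₂/∂q = 5
∂A₃/∂r = 0
∇·A = 5
At (-2, -1, -3): 5.

5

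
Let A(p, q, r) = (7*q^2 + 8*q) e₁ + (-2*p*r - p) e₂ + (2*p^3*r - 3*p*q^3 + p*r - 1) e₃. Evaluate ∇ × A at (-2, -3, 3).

(∇×A)₁ = ∂A₃/∂q − ∂A₂/∂r = -9*p*q^2 + 2*p
(∇×A)₂ = ∂A₁/∂r − ∂A₃/∂p = -6*p^2*r + 3*q^3 - r
(∇×A)₃ = ∂A₂/∂p − ∂A₁/∂q = -14*q - 2*r - 9
∇×A = (-9*p*q^2 + 2*p, -6*p^2*r + 3*q^3 - r, -14*q - 2*r - 9)
At (-2, -3, 3): (158, -156, 27).

(158, -156, 27)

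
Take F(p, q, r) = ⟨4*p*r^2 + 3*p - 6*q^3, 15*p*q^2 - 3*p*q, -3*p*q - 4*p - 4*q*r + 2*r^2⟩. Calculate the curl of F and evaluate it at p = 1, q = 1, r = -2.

(∇×F)₁ = ∂F₃/∂q − ∂F₂/∂r = -3*p - 4*r
(∇×F)₂ = ∂F₁/∂r − ∂F₃/∂p = 8*p*r + 3*q + 4
(∇×F)₃ = ∂F₂/∂p − ∂F₁/∂q = 33*q^2 - 3*q
∇×F = (-3*p - 4*r, 8*p*r + 3*q + 4, 33*q^2 - 3*q)
At (1, 1, -2): (5, -9, 30).

(5, -9, 30)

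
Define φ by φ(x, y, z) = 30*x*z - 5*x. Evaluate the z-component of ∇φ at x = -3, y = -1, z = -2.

-90

(∇φ)_3 = ∂φ/∂z = 30*x
At (-3, -1, -2): -90.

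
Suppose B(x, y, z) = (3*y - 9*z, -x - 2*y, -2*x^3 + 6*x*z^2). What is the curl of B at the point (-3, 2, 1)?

(0, 39, -4)

(∇×B)₁ = ∂B₃/∂y − ∂B₂/∂z = 0
(∇×B)₂ = ∂B₁/∂z − ∂B₃/∂x = 6*x^2 - 6*z^2 - 9
(∇×B)₃ = ∂B₂/∂x − ∂B₁/∂y = -4
∇×B = (0, 6*x^2 - 6*z^2 - 9, -4)
At (-3, 2, 1): (0, 39, -4).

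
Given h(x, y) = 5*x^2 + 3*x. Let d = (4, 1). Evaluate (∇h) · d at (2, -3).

∂h/∂x = 10*x + 3
∂h/∂y = 0
∇h at (2, -3) = (23, 0)
∇h · d = (23)(4) + (0)(1) = 92

92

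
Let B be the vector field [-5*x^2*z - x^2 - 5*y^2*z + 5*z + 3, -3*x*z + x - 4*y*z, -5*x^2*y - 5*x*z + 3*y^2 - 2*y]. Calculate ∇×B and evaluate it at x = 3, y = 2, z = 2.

(∇×B)₁ = ∂B₃/∂y − ∂B₂/∂z = -5*x^2 + 3*x + 10*y - 2
(∇×B)₂ = ∂B₁/∂z − ∂B₃/∂x = -5*x^2 + 10*x*y - 5*y^2 + 5*z + 5
(∇×B)₃ = ∂B₂/∂x − ∂B₁/∂y = 10*y*z - 3*z + 1
∇×B = (-5*x^2 + 3*x + 10*y - 2, -5*x^2 + 10*x*y - 5*y^2 + 5*z + 5, 10*y*z - 3*z + 1)
At (3, 2, 2): (-18, 10, 35).

(-18, 10, 35)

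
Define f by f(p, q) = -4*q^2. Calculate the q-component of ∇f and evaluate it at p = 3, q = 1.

-8

(∇f)_2 = ∂f/∂q = -8*q
At (3, 1): -8.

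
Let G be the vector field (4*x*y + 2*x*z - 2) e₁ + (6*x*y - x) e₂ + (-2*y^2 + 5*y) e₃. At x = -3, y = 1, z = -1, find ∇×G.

(∇×G)₁ = ∂G₃/∂y − ∂G₂/∂z = -4*y + 5
(∇×G)₂ = ∂G₁/∂z − ∂G₃/∂x = 2*x
(∇×G)₃ = ∂G₂/∂x − ∂G₁/∂y = -4*x + 6*y - 1
∇×G = (-4*y + 5, 2*x, -4*x + 6*y - 1)
At (-3, 1, -1): (1, -6, 17).

(1, -6, 17)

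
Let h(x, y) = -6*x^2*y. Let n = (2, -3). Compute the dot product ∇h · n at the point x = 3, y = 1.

90

∂h/∂x = -12*x*y
∂h/∂y = -6*x^2
∇h at (3, 1) = (-36, -54)
∇h · n = (-36)(2) + (-54)(-3) = 90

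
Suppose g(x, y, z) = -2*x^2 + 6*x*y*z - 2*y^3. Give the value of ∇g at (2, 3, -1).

∂g/∂x = -4*x + 6*y*z
∂g/∂y = 6*x*z - 6*y^2
∂g/∂z = 6*x*y
∇g = (-4*x + 6*y*z, 6*x*z - 6*y^2, 6*x*y)
At (2, 3, -1): (-26, -66, 36).

(-26, -66, 36)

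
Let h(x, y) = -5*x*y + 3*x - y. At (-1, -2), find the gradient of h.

(13, 4)

∂h/∂x = -5*y + 3
∂h/∂y = -5*x - 1
∇h = (-5*y + 3, -5*x - 1)
At (-1, -2): (13, 4).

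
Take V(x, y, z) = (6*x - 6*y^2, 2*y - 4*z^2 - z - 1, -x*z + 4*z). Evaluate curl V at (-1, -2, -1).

(-7, -1, -24)

(∇×V)₁ = ∂V₃/∂y − ∂V₂/∂z = 8*z + 1
(∇×V)₂ = ∂V₁/∂z − ∂V₃/∂x = z
(∇×V)₃ = ∂V₂/∂x − ∂V₁/∂y = 12*y
∇×V = (8*z + 1, z, 12*y)
At (-1, -2, -1): (-7, -1, -24).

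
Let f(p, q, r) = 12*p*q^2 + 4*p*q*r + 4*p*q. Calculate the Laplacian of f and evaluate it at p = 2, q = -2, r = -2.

∂²f/∂p² = 0
∂²f/∂q² = 24*p
∂²f/∂r² = 0
∇²f = 24*p
At (2, -2, -2): 48.

48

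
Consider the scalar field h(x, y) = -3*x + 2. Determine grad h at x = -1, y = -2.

∂h/∂x = -3
∂h/∂y = 0
∇h = (-3, 0)
At (-1, -2): (-3, 0).

(-3, 0)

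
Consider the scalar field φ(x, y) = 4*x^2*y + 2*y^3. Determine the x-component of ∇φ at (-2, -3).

48

(∇φ)_1 = ∂φ/∂x = 8*x*y
At (-2, -3): 48.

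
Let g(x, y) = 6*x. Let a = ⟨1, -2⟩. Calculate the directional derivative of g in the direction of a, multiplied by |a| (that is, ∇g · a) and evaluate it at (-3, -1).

6

∂g/∂x = 6
∂g/∂y = 0
∇g at (-3, -1) = (6, 0)
∇g · a = (6)(1) + (0)(-2) = 6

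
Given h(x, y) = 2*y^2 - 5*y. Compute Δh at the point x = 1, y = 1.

4

∂²h/∂x² = 0
∂²h/∂y² = 4
∇²h = 4
At (1, 1): 4.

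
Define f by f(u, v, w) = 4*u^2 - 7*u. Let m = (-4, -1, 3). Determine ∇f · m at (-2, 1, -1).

∂f/∂u = 8*u - 7
∂f/∂v = 0
∂f/∂w = 0
∇f at (-2, 1, -1) = (-23, 0, 0)
∇f · m = (-23)(-4) + (0)(-1) + (0)(3) = 92

92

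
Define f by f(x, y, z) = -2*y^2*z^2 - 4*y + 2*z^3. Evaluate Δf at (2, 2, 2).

∂²f/∂x² = 0
∂²f/∂y² = -4*z^2
∂²f/∂z² = 4*(-y^2 + 3*z)
∇²f = -4*y^2 - 4*z^2 + 12*z
At (2, 2, 2): -8.

-8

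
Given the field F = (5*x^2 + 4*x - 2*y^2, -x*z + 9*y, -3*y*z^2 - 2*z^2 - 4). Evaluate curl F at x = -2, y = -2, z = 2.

(∇×F)₁ = ∂F₃/∂y − ∂F₂/∂z = x - 3*z^2
(∇×F)₂ = ∂F₁/∂z − ∂F₃/∂x = 0
(∇×F)₃ = ∂F₂/∂x − ∂F₁/∂y = 4*y - z
∇×F = (x - 3*z^2, 0, 4*y - z)
At (-2, -2, 2): (-14, 0, -10).

(-14, 0, -10)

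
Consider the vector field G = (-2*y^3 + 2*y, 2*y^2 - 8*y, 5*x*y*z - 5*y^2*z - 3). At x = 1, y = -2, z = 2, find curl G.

(∇×G)₁ = ∂G₃/∂y − ∂G₂/∂z = 5*x*z - 10*y*z
(∇×G)₂ = ∂G₁/∂z − ∂G₃/∂x = -5*y*z
(∇×G)₃ = ∂G₂/∂x − ∂G₁/∂y = 6*y^2 - 2
∇×G = (5*x*z - 10*y*z, -5*y*z, 6*y^2 - 2)
At (1, -2, 2): (50, 20, 22).

(50, 20, 22)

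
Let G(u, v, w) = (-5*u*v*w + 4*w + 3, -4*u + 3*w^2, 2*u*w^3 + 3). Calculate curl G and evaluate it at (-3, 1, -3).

(∇×G)₁ = ∂G₃/∂v − ∂G₂/∂w = -6*w
(∇×G)₂ = ∂G₁/∂w − ∂G₃/∂u = -5*u*v - 2*w^3 + 4
(∇×G)₃ = ∂G₂/∂u − ∂G₁/∂v = 5*u*w - 4
∇×G = (-6*w, -5*u*v - 2*w^3 + 4, 5*u*w - 4)
At (-3, 1, -3): (18, 73, 41).

(18, 73, 41)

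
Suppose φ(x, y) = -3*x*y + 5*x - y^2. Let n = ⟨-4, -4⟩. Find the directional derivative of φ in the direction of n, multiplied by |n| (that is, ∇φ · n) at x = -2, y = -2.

∂φ/∂x = -3*y + 5
∂φ/∂y = -3*x - 2*y
∇φ at (-2, -2) = (11, 10)
∇φ · n = (11)(-4) + (10)(-4) = -84

-84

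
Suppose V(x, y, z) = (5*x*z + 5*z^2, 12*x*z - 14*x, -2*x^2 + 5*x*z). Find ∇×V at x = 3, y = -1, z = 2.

(-36, 37, 10)

(∇×V)₁ = ∂V₃/∂y − ∂V₂/∂z = -12*x
(∇×V)₂ = ∂V₁/∂z − ∂V₃/∂x = 9*x + 5*z
(∇×V)₃ = ∂V₂/∂x − ∂V₁/∂y = 12*z - 14
∇×V = (-12*x, 9*x + 5*z, 12*z - 14)
At (3, -1, 2): (-36, 37, 10).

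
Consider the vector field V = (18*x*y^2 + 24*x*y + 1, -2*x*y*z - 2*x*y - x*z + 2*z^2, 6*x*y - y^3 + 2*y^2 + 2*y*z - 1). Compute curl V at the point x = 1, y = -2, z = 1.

(∇×V)₁ = ∂V₃/∂y − ∂V₂/∂z = 2*x*y + 7*x - 3*y^2 + 4*y - 2*z
(∇×V)₂ = ∂V₁/∂z − ∂V₃/∂x = -6*y
(∇×V)₃ = ∂V₂/∂x − ∂V₁/∂y = -36*x*y - 24*x - 2*y*z - 2*y - z
∇×V = (2*x*y + 7*x - 3*y^2 + 4*y - 2*z, -6*y, -36*x*y - 24*x - 2*y*z - 2*y - z)
At (1, -2, 1): (-19, 12, 55).

(-19, 12, 55)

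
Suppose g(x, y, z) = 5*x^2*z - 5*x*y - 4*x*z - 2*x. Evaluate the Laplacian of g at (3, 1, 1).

10

∂²g/∂x² = 10*z
∂²g/∂y² = 0
∂²g/∂z² = 0
∇²g = 10*z
At (3, 1, 1): 10.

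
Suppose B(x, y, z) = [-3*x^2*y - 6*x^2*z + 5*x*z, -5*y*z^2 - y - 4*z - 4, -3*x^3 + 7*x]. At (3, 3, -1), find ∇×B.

(-26, 35, 27)

(∇×B)₁ = ∂B₃/∂y − ∂B₂/∂z = 10*y*z + 4
(∇×B)₂ = ∂B₁/∂z − ∂B₃/∂x = 3*x^2 + 5*x - 7
(∇×B)₃ = ∂B₂/∂x − ∂B₁/∂y = 3*x^2
∇×B = (10*y*z + 4, 3*x^2 + 5*x - 7, 3*x^2)
At (3, 3, -1): (-26, 35, 27).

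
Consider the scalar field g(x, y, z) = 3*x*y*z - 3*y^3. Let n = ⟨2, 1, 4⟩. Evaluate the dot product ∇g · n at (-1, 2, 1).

-51

∂g/∂x = 3*y*z
∂g/∂y = 3*x*z - 9*y^2
∂g/∂z = 3*x*y
∇g at (-1, 2, 1) = (6, -39, -6)
∇g · n = (6)(2) + (-39)(1) + (-6)(4) = -51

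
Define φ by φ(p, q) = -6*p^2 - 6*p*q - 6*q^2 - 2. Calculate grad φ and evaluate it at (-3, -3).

(54, 54)

∂φ/∂p = -12*p - 6*q
∂φ/∂q = -6*p - 12*q
∇φ = (-12*p - 6*q, -6*p - 12*q)
At (-3, -3): (54, 54).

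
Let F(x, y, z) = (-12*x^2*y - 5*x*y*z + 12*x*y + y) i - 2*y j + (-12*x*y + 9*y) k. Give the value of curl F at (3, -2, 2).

(-27, 6, 101)

(∇×F)₁ = ∂F₃/∂y − ∂F₂/∂z = -12*x + 9
(∇×F)₂ = ∂F₁/∂z − ∂F₃/∂x = -5*x*y + 12*y
(∇×F)₃ = ∂F₂/∂x − ∂F₁/∂y = 12*x^2 + 5*x*z - 12*x - 1
∇×F = (-12*x + 9, -5*x*y + 12*y, 12*x^2 + 5*x*z - 12*x - 1)
At (3, -2, 2): (-27, 6, 101).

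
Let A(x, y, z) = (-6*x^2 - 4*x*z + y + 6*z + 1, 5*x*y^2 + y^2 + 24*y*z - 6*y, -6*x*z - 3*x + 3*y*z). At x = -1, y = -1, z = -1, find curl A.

(∇×A)₁ = ∂A₃/∂y − ∂A₂/∂z = -24*y + 3*z
(∇×A)₂ = ∂A₁/∂z − ∂A₃/∂x = -4*x + 6*z + 9
(∇×A)₃ = ∂A₂/∂x − ∂A₁/∂y = 5*y^2 - 1
∇×A = (-24*y + 3*z, -4*x + 6*z + 9, 5*y^2 - 1)
At (-1, -1, -1): (21, 7, 4).

(21, 7, 4)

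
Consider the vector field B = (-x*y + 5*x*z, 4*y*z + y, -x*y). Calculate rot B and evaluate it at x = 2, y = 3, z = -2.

(-14, 13, 2)

(∇×B)₁ = ∂B₃/∂y − ∂B₂/∂z = -x - 4*y
(∇×B)₂ = ∂B₁/∂z − ∂B₃/∂x = 5*x + y
(∇×B)₃ = ∂B₂/∂x − ∂B₁/∂y = x
∇×B = (-x - 4*y, 5*x + y, x)
At (2, 3, -2): (-14, 13, 2).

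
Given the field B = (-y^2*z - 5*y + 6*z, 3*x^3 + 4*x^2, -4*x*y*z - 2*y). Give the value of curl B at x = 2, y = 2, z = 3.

(-26, 26, 69)

(∇×B)₁ = ∂B₃/∂y − ∂B₂/∂z = -4*x*z - 2
(∇×B)₂ = ∂B₁/∂z − ∂B₃/∂x = -y^2 + 4*y*z + 6
(∇×B)₃ = ∂B₂/∂x − ∂B₁/∂y = 9*x^2 + 8*x + 2*y*z + 5
∇×B = (-4*x*z - 2, -y^2 + 4*y*z + 6, 9*x^2 + 8*x + 2*y*z + 5)
At (2, 2, 3): (-26, 26, 69).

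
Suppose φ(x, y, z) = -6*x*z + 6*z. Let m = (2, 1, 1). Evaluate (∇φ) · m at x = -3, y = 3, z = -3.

60

∂φ/∂x = -6*z
∂φ/∂y = 0
∂φ/∂z = -6*x + 6
∇φ at (-3, 3, -3) = (18, 0, 24)
∇φ · m = (18)(2) + (0)(1) + (24)(1) = 60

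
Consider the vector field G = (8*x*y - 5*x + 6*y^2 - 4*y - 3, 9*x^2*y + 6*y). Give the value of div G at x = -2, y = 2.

∂G₁/∂x = 8*y - 5
∂G₂/∂y = 9*x^2 + 6
∇·G = 9*x^2 + 8*y + 1
At (-2, 2): 53.

53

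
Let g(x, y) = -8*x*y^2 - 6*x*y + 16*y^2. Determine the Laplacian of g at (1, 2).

16

∂²g/∂x² = 0
∂²g/∂y² = 16*(-x + 2)
∇²g = -16*x + 32
At (1, 2): 16.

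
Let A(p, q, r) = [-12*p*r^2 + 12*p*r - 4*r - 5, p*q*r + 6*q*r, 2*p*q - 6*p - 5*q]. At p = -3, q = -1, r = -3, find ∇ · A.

∂A₁/∂p = -12*r^2 + 12*r
∂A₂/∂q = p*r + 6*r
∂A₃/∂r = 0
∇·A = p*r - 12*r^2 + 18*r
At (-3, -1, -3): -153.

-153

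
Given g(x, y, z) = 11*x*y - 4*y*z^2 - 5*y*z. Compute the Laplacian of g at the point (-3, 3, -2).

-24

∂²g/∂x² = 0
∂²g/∂y² = 0
∂²g/∂z² = -8*y
∇²g = -8*y
At (-3, 3, -2): -24.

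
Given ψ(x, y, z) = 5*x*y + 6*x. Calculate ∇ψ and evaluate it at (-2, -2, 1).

∂ψ/∂x = 5*y + 6
∂ψ/∂y = 5*x
∂ψ/∂z = 0
∇ψ = (5*y + 6, 5*x, 0)
At (-2, -2, 1): (-4, -10, 0).

(-4, -10, 0)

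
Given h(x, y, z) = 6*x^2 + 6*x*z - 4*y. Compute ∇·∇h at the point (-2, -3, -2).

12

∂²h/∂x² = 12
∂²h/∂y² = 0
∂²h/∂z² = 0
∇²h = 12
At (-2, -3, -2): 12.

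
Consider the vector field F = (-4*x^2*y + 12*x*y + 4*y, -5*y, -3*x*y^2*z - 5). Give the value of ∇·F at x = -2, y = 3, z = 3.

∂F₁/∂x = -8*x*y + 12*y
∂F₂/∂y = -5
∂F₃/∂z = -3*x*y^2
∇·F = -3*x*y^2 - 8*x*y + 12*y - 5
At (-2, 3, 3): 133.

133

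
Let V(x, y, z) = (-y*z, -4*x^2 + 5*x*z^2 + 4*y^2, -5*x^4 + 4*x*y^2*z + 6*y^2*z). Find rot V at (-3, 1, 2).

(36, -549, 46)

(∇×V)₁ = ∂V₃/∂y − ∂V₂/∂z = 8*x*y*z - 10*x*z + 12*y*z
(∇×V)₂ = ∂V₁/∂z − ∂V₃/∂x = 20*x^3 - 4*y^2*z - y
(∇×V)₃ = ∂V₂/∂x − ∂V₁/∂y = -8*x + 5*z^2 + z
∇×V = (8*x*y*z - 10*x*z + 12*y*z, 20*x^3 - 4*y^2*z - y, -8*x + 5*z^2 + z)
At (-3, 1, 2): (36, -549, 46).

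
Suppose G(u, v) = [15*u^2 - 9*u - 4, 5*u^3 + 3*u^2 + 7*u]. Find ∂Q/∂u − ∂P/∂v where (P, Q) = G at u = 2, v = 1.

79

∂G₂/∂u = 15*u^2 + 6*u + 7
∂G₁/∂v = 0
Scalar curl = 15*u^2 + 6*u + 7
At (2, 1): 79.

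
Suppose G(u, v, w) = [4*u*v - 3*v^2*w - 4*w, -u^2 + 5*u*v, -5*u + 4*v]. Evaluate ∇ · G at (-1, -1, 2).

-9

∂G₁/∂u = 4*v
∂G₂/∂v = 5*u
∂G₃/∂w = 0
∇·G = 5*u + 4*v
At (-1, -1, 2): -9.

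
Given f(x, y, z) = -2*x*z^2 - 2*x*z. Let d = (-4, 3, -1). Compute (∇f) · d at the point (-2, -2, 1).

∂f/∂x = -2*z^2 - 2*z
∂f/∂y = 0
∂f/∂z = -4*x*z - 2*x
∇f at (-2, -2, 1) = (-4, 0, 12)
∇f · d = (-4)(-4) + (0)(3) + (12)(-1) = 4

4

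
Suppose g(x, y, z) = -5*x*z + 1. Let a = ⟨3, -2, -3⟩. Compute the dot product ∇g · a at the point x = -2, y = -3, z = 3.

∂g/∂x = -5*z
∂g/∂y = 0
∂g/∂z = -5*x
∇g at (-2, -3, 3) = (-15, 0, 10)
∇g · a = (-15)(3) + (0)(-2) + (10)(-3) = -75

-75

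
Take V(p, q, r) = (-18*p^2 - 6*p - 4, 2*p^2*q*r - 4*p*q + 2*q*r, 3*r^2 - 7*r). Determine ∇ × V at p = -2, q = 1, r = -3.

(-10, 0, 20)

(∇×V)₁ = ∂V₃/∂q − ∂V₂/∂r = -2*p^2*q - 2*q
(∇×V)₂ = ∂V₁/∂r − ∂V₃/∂p = 0
(∇×V)₃ = ∂V₂/∂p − ∂V₁/∂q = 4*p*q*r - 4*q
∇×V = (-2*p^2*q - 2*q, 0, 4*p*q*r - 4*q)
At (-2, 1, -3): (-10, 0, 20).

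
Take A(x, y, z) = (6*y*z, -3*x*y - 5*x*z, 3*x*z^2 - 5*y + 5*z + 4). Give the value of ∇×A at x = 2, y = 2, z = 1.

(∇×A)₁ = ∂A₃/∂y − ∂A₂/∂z = 5*x - 5
(∇×A)₂ = ∂A₁/∂z − ∂A₃/∂x = 6*y - 3*z^2
(∇×A)₃ = ∂A₂/∂x − ∂A₁/∂y = -3*y - 11*z
∇×A = (5*x - 5, 6*y - 3*z^2, -3*y - 11*z)
At (2, 2, 1): (5, 9, -17).

(5, 9, -17)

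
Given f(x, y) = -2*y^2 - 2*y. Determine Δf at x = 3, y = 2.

∂²f/∂x² = 0
∂²f/∂y² = -4
∇²f = -4
At (3, 2): -4.

-4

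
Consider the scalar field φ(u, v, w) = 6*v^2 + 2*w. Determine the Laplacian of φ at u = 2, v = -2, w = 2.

12

∂²φ/∂u² = 0
∂²φ/∂v² = 12
∂²φ/∂w² = 0
∇²φ = 12
At (2, -2, 2): 12.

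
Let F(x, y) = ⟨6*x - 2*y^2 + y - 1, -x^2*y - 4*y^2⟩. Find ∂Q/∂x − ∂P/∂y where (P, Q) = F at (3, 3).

∂F₂/∂x = -2*x*y
∂F₁/∂y = -4*y + 1
Scalar curl = -2*x*y + 4*y - 1
At (3, 3): -7.

-7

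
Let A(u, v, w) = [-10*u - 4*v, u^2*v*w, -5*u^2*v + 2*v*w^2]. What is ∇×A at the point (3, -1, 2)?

(∇×A)₁ = ∂A₃/∂v − ∂A₂/∂w = -u^2*v - 5*u^2 + 2*w^2
(∇×A)₂ = ∂A₁/∂w − ∂A₃/∂u = 10*u*v
(∇×A)₃ = ∂A₂/∂u − ∂A₁/∂v = 2*u*v*w + 4
∇×A = (-u^2*v - 5*u^2 + 2*w^2, 10*u*v, 2*u*v*w + 4)
At (3, -1, 2): (-28, -30, -8).

(-28, -30, -8)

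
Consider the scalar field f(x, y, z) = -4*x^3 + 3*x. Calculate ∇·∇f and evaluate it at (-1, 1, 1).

∂²f/∂x² = -24*x
∂²f/∂y² = 0
∂²f/∂z² = 0
∇²f = -24*x
At (-1, 1, 1): 24.

24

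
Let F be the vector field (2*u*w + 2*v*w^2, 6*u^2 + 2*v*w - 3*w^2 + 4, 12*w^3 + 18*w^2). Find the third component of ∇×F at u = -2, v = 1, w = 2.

-32

(∇×F)_3 = ∂F₂/∂u − ∂F₁/∂v
= 12*u − (2*w^2)
= 12*u - 2*w^2
At (-2, 1, 2): -32.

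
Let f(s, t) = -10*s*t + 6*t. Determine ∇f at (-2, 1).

∂f/∂s = -10*t
∂f/∂t = -10*s + 6
∇f = (-10*t, -10*s + 6)
At (-2, 1): (-10, 26).

(-10, 26)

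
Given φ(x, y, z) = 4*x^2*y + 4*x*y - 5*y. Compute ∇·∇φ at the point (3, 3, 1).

∂²φ/∂x² = 8*y
∂²φ/∂y² = 0
∂²φ/∂z² = 0
∇²φ = 8*y
At (3, 3, 1): 24.

24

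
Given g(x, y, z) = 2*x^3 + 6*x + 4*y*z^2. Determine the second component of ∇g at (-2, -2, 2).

(∇g)_2 = ∂g/∂y = 4*z^2
At (-2, -2, 2): 16.

16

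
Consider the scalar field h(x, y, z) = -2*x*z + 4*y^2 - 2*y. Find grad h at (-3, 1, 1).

∂h/∂x = -2*z
∂h/∂y = 8*y - 2
∂h/∂z = -2*x
∇h = (-2*z, 8*y - 2, -2*x)
At (-3, 1, 1): (-2, 6, 6).

(-2, 6, 6)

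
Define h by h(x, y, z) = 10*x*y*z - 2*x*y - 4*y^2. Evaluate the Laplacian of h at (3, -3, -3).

∂²h/∂x² = 0
∂²h/∂y² = -8
∂²h/∂z² = 0
∇²h = -8
At (3, -3, -3): -8.

-8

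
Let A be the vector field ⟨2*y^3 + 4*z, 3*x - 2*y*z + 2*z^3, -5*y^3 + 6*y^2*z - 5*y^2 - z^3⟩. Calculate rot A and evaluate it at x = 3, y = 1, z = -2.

(-71, 4, -3)

(∇×A)₁ = ∂A₃/∂y − ∂A₂/∂z = -15*y^2 + 12*y*z - 8*y - 6*z^2
(∇×A)₂ = ∂A₁/∂z − ∂A₃/∂x = 4
(∇×A)₃ = ∂A₂/∂x − ∂A₁/∂y = -6*y^2 + 3
∇×A = (-15*y^2 + 12*y*z - 8*y - 6*z^2, 4, -6*y^2 + 3)
At (3, 1, -2): (-71, 4, -3).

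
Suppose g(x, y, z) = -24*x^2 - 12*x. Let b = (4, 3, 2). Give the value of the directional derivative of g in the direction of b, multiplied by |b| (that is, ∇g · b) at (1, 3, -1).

-240

∂g/∂x = -48*x - 12
∂g/∂y = 0
∂g/∂z = 0
∇g at (1, 3, -1) = (-60, 0, 0)
∇g · b = (-60)(4) + (0)(3) + (0)(2) = -240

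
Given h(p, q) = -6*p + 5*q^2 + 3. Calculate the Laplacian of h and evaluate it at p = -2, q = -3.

10

∂²h/∂p² = 0
∂²h/∂q² = 10
∇²h = 10
At (-2, -3): 10.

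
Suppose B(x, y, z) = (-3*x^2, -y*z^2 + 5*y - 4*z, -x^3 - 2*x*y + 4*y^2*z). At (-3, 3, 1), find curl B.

(∇×B)₁ = ∂B₃/∂y − ∂B₂/∂z = -2*x + 10*y*z + 4
(∇×B)₂ = ∂B₁/∂z − ∂B₃/∂x = 3*x^2 + 2*y
(∇×B)₃ = ∂B₂/∂x − ∂B₁/∂y = 0
∇×B = (-2*x + 10*y*z + 4, 3*x^2 + 2*y, 0)
At (-3, 3, 1): (40, 33, 0).

(40, 33, 0)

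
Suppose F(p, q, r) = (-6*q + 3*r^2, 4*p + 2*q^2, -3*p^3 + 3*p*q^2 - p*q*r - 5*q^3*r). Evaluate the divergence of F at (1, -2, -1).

34

∂F₁/∂p = 0
∂F₂/∂q = 4*q
∂F₃/∂r = -p*q - 5*q^3
∇·F = -p*q - 5*q^3 + 4*q
At (1, -2, -1): 34.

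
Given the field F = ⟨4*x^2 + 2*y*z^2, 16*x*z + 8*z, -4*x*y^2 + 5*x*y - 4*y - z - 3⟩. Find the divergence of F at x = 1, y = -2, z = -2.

7

∂F₁/∂x = 8*x
∂F₂/∂y = 0
∂F₃/∂z = -1
∇·F = 8*x - 1
At (1, -2, -2): 7.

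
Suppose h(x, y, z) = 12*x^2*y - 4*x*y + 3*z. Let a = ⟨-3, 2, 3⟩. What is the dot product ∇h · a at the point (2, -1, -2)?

221

∂h/∂x = 24*x*y - 4*y
∂h/∂y = 12*x^2 - 4*x
∂h/∂z = 3
∇h at (2, -1, -2) = (-44, 40, 3)
∇h · a = (-44)(-3) + (40)(2) + (3)(3) = 221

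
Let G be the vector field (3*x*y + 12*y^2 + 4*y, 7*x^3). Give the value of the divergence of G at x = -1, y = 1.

∂G₁/∂x = 3*y
∂G₂/∂y = 0
∇·G = 3*y
At (-1, 1): 3.

3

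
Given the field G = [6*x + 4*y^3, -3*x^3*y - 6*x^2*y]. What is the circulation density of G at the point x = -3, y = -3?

∂G₂/∂x = -9*x^2*y - 12*x*y
∂G₁/∂y = 12*y^2
Scalar curl = -9*x^2*y - 12*x*y - 12*y^2
At (-3, -3): 27.

27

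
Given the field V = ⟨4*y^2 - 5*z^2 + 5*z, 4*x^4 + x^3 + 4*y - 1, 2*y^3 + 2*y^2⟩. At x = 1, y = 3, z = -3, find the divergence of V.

∂V₁/∂x = 0
∂V₂/∂y = 4
∂V₃/∂z = 0
∇·V = 4
At (1, 3, -3): 4.

4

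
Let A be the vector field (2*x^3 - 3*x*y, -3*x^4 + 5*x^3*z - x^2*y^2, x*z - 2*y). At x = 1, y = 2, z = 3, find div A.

-3

∂A₁/∂x = 6*x^2 - 3*y
∂A₂/∂y = -2*x^2*y
∂A₃/∂z = x
∇·A = -2*x^2*y + 6*x^2 + x - 3*y
At (1, 2, 3): -3.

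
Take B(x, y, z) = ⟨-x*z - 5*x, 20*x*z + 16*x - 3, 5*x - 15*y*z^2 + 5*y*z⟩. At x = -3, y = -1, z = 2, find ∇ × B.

(∇×B)₁ = ∂B₃/∂y − ∂B₂/∂z = -20*x - 15*z^2 + 5*z
(∇×B)₂ = ∂B₁/∂z − ∂B₃/∂x = -x - 5
(∇×B)₃ = ∂B₂/∂x − ∂B₁/∂y = 20*z + 16
∇×B = (-20*x - 15*z^2 + 5*z, -x - 5, 20*z + 16)
At (-3, -1, 2): (10, -2, 56).

(10, -2, 56)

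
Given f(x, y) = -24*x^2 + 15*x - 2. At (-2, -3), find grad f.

(111, 0)

∂f/∂x = -48*x + 15
∂f/∂y = 0
∇f = (-48*x + 15, 0)
At (-2, -3): (111, 0).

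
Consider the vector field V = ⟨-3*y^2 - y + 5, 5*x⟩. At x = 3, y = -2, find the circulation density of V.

∂V₂/∂x = 5
∂V₁/∂y = -6*y - 1
Scalar curl = 6*y + 6
At (3, -2): -6.

-6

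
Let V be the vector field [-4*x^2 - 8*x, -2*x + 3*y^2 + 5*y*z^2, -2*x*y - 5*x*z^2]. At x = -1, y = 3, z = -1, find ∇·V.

∂V₁/∂x = -8*x - 8
∂V₂/∂y = 6*y + 5*z^2
∂V₃/∂z = -10*x*z
∇·V = -10*x*z - 8*x + 6*y + 5*z^2 - 8
At (-1, 3, -1): 13.

13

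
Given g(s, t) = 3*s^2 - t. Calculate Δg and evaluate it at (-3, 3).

6

∂²g/∂s² = 6
∂²g/∂t² = 0
∇²g = 6
At (-3, 3): 6.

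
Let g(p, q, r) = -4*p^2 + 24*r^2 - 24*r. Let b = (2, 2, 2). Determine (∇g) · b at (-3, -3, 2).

∂g/∂p = -8*p
∂g/∂q = 0
∂g/∂r = 48*r - 24
∇g at (-3, -3, 2) = (24, 0, 72)
∇g · b = (24)(2) + (0)(2) + (72)(2) = 192

192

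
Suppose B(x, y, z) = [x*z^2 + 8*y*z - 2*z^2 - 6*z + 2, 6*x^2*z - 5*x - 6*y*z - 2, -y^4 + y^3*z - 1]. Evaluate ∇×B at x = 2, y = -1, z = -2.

(∇×B)₁ = ∂B₃/∂y − ∂B₂/∂z = -6*x^2 - 4*y^3 + 3*y^2*z + 6*y
(∇×B)₂ = ∂B₁/∂z − ∂B₃/∂x = 2*x*z + 8*y - 4*z - 6
(∇×B)₃ = ∂B₂/∂x − ∂B₁/∂y = 12*x*z - 8*z - 5
∇×B = (-6*x^2 - 4*y^3 + 3*y^2*z + 6*y, 2*x*z + 8*y - 4*z - 6, 12*x*z - 8*z - 5)
At (2, -1, -2): (-32, -14, -37).

(-32, -14, -37)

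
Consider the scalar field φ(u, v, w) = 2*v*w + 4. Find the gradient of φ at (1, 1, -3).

∂φ/∂u = 0
∂φ/∂v = 2*w
∂φ/∂w = 2*v
∇φ = (0, 2*w, 2*v)
At (1, 1, -3): (0, -6, 2).

(0, -6, 2)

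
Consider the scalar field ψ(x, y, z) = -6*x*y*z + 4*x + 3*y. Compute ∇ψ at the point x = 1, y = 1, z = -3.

∂ψ/∂x = -6*y*z + 4
∂ψ/∂y = -6*x*z + 3
∂ψ/∂z = -6*x*y
∇ψ = (-6*y*z + 4, -6*x*z + 3, -6*x*y)
At (1, 1, -3): (22, 21, -6).

(22, 21, -6)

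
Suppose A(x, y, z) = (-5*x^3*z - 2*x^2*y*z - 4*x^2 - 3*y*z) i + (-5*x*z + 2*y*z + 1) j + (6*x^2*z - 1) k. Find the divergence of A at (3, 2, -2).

344

∂A₁/∂x = -15*x^2*z - 4*x*y*z - 8*x
∂A₂/∂y = 2*z
∂A₃/∂z = 6*x^2
∇·A = -15*x^2*z + 6*x^2 - 4*x*y*z - 8*x + 2*z
At (3, 2, -2): 344.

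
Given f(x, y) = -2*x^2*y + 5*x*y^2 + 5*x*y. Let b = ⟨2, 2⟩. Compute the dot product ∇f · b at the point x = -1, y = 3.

70

∂f/∂x = -4*x*y + 5*y^2 + 5*y
∂f/∂y = -2*x^2 + 10*x*y + 5*x
∇f at (-1, 3) = (72, -37)
∇f · b = (72)(2) + (-37)(2) = 70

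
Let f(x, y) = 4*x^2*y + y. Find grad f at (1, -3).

(-24, 5)

∂f/∂x = 8*x*y
∂f/∂y = 4*x^2 + 1
∇f = (8*x*y, 4*x^2 + 1)
At (1, -3): (-24, 5).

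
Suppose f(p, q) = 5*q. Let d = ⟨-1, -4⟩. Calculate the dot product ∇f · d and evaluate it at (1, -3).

∂f/∂p = 0
∂f/∂q = 5
∇f at (1, -3) = (0, 5)
∇f · d = (0)(-1) + (5)(-4) = -20

-20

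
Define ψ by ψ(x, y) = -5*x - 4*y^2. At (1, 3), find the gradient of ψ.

(-5, -24)

∂ψ/∂x = -5
∂ψ/∂y = -8*y
∇ψ = (-5, -8*y)
At (1, 3): (-5, -24).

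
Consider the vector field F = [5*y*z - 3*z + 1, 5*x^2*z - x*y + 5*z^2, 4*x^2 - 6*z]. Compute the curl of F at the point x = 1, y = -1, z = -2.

(∇×F)₁ = ∂F₃/∂y − ∂F₂/∂z = -5*x^2 - 10*z
(∇×F)₂ = ∂F₁/∂z − ∂F₃/∂x = -8*x + 5*y - 3
(∇×F)₃ = ∂F₂/∂x − ∂F₁/∂y = 10*x*z - y - 5*z
∇×F = (-5*x^2 - 10*z, -8*x + 5*y - 3, 10*x*z - y - 5*z)
At (1, -1, -2): (15, -16, -9).

(15, -16, -9)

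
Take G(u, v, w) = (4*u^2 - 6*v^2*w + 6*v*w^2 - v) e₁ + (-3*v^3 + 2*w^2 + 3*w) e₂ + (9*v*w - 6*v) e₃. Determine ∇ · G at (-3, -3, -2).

-132

∂G₁/∂u = 8*u
∂G₂/∂v = -9*v^2
∂G₃/∂w = 9*v
∇·G = 8*u - 9*v^2 + 9*v
At (-3, -3, -2): -132.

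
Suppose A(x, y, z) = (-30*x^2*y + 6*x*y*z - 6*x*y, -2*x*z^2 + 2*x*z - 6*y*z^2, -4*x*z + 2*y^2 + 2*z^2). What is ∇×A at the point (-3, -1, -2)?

(∇×A)₁ = ∂A₃/∂y − ∂A₂/∂z = 4*x*z - 2*x + 12*y*z + 4*y
(∇×A)₂ = ∂A₁/∂z − ∂A₃/∂x = 6*x*y + 4*z
(∇×A)₃ = ∂A₂/∂x − ∂A₁/∂y = 30*x^2 - 6*x*z + 6*x - 2*z^2 + 2*z
∇×A = (4*x*z - 2*x + 12*y*z + 4*y, 6*x*y + 4*z, 30*x^2 - 6*x*z + 6*x - 2*z^2 + 2*z)
At (-3, -1, -2): (50, 10, 204).

(50, 10, 204)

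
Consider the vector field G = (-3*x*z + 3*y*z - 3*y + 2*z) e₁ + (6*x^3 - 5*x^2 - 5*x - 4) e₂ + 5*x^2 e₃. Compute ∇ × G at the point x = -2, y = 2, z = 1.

(0, 34, 87)

(∇×G)₁ = ∂G₃/∂y − ∂G₂/∂z = 0
(∇×G)₂ = ∂G₁/∂z − ∂G₃/∂x = -13*x + 3*y + 2
(∇×G)₃ = ∂G₂/∂x − ∂G₁/∂y = 18*x^2 - 10*x - 3*z - 2
∇×G = (0, -13*x + 3*y + 2, 18*x^2 - 10*x - 3*z - 2)
At (-2, 2, 1): (0, 34, 87).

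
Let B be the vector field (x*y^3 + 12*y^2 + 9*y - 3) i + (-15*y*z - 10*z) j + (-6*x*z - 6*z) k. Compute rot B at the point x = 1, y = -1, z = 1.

(-5, 6, 12)

(∇×B)₁ = ∂B₃/∂y − ∂B₂/∂z = 15*y + 10
(∇×B)₂ = ∂B₁/∂z − ∂B₃/∂x = 6*z
(∇×B)₃ = ∂B₂/∂x − ∂B₁/∂y = -3*x*y^2 - 24*y - 9
∇×B = (15*y + 10, 6*z, -3*x*y^2 - 24*y - 9)
At (1, -1, 1): (-5, 6, 12).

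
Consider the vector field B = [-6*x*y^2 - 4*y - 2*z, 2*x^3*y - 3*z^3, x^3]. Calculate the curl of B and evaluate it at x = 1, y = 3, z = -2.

(36, -5, 58)

(∇×B)₁ = ∂B₃/∂y − ∂B₂/∂z = 9*z^2
(∇×B)₂ = ∂B₁/∂z − ∂B₃/∂x = -3*x^2 - 2
(∇×B)₃ = ∂B₂/∂x − ∂B₁/∂y = 6*x^2*y + 12*x*y + 4
∇×B = (9*z^2, -3*x^2 - 2, 6*x^2*y + 12*x*y + 4)
At (1, 3, -2): (36, -5, 58).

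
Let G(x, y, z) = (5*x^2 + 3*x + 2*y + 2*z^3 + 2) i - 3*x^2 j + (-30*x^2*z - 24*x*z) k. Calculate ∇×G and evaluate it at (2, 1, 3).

(0, 486, -14)

(∇×G)₁ = ∂G₃/∂y − ∂G₂/∂z = 0
(∇×G)₂ = ∂G₁/∂z − ∂G₃/∂x = 60*x*z + 6*z^2 + 24*z
(∇×G)₃ = ∂G₂/∂x − ∂G₁/∂y = -6*x - 2
∇×G = (0, 60*x*z + 6*z^2 + 24*z, -6*x - 2)
At (2, 1, 3): (0, 486, -14).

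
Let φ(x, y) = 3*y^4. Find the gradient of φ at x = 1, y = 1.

(0, 12)

∂φ/∂x = 0
∂φ/∂y = 12*y^3
∇φ = (0, 12*y^3)
At (1, 1): (0, 12).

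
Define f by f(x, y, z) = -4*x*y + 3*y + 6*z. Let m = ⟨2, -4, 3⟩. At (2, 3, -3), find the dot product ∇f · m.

14

∂f/∂x = -4*y
∂f/∂y = -4*x + 3
∂f/∂z = 6
∇f at (2, 3, -3) = (-12, -5, 6)
∇f · m = (-12)(2) + (-5)(-4) + (6)(3) = 14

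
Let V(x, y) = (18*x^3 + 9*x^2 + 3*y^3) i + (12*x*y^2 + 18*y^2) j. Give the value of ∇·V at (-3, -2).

504

∂V₁/∂x = 54*x^2 + 18*x
∂V₂/∂y = 24*x*y + 36*y
∇·V = 54*x^2 + 24*x*y + 18*x + 36*y
At (-3, -2): 504.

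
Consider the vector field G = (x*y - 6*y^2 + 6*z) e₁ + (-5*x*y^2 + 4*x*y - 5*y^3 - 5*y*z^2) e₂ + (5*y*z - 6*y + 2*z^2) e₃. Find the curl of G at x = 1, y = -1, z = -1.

(-1, 6, -22)

(∇×G)₁ = ∂G₃/∂y − ∂G₂/∂z = 10*y*z + 5*z - 6
(∇×G)₂ = ∂G₁/∂z − ∂G₃/∂x = 6
(∇×G)₃ = ∂G₂/∂x − ∂G₁/∂y = -x - 5*y^2 + 16*y
∇×G = (10*y*z + 5*z - 6, 6, -x - 5*y^2 + 16*y)
At (1, -1, -1): (-1, 6, -22).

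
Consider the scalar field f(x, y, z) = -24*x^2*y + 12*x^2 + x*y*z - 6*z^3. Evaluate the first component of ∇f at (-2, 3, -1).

(∇f)_1 = ∂f/∂x = -48*x*y + 24*x + y*z
At (-2, 3, -1): 237.

237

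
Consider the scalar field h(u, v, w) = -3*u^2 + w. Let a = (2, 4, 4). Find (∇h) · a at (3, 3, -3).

∂h/∂u = -6*u
∂h/∂v = 0
∂h/∂w = 1
∇h at (3, 3, -3) = (-18, 0, 1)
∇h · a = (-18)(2) + (0)(4) + (1)(4) = -32

-32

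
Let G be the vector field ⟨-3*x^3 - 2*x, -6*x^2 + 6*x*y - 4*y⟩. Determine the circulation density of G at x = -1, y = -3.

∂G₂/∂x = -12*x + 6*y
∂G₁/∂y = 0
Scalar curl = -12*x + 6*y
At (-1, -3): -6.

-6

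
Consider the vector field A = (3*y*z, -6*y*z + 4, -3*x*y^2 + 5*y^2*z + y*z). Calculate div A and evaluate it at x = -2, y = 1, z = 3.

∂A₁/∂x = 0
∂A₂/∂y = -6*z
∂A₃/∂z = 5*y^2 + y
∇·A = 5*y^2 + y - 6*z
At (-2, 1, 3): -12.

-12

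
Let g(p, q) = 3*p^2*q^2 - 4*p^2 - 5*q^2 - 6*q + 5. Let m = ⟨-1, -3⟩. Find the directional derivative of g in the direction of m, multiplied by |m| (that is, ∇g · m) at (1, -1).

∂g/∂p = 6*p*q^2 - 8*p
∂g/∂q = 6*p^2*q - 10*q - 6
∇g at (1, -1) = (-2, -2)
∇g · m = (-2)(-1) + (-2)(-3) = 8

8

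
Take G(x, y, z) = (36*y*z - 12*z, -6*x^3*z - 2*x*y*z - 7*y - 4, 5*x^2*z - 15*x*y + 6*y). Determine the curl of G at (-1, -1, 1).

(∇×G)₁ = ∂G₃/∂y − ∂G₂/∂z = 6*x^3 + 2*x*y - 15*x + 6
(∇×G)₂ = ∂G₁/∂z − ∂G₃/∂x = -10*x*z + 51*y - 12
(∇×G)₃ = ∂G₂/∂x − ∂G₁/∂y = -18*x^2*z - 2*y*z - 36*z
∇×G = (6*x^3 + 2*x*y - 15*x + 6, -10*x*z + 51*y - 12, -18*x^2*z - 2*y*z - 36*z)
At (-1, -1, 1): (17, -53, -52).

(17, -53, -52)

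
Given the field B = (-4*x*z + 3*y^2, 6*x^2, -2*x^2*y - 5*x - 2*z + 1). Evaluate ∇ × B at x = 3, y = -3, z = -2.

(∇×B)₁ = ∂B₃/∂y − ∂B₂/∂z = -2*x^2
(∇×B)₂ = ∂B₁/∂z − ∂B₃/∂x = 4*x*y - 4*x + 5
(∇×B)₃ = ∂B₂/∂x − ∂B₁/∂y = 12*x - 6*y
∇×B = (-2*x^2, 4*x*y - 4*x + 5, 12*x - 6*y)
At (3, -3, -2): (-18, -43, 54).

(-18, -43, 54)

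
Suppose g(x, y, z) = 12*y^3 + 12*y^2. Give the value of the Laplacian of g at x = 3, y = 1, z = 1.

∂²g/∂x² = 0
∂²g/∂y² = 24*(3*y + 1)
∂²g/∂z² = 0
∇²g = 72*y + 24
At (3, 1, 1): 96.

96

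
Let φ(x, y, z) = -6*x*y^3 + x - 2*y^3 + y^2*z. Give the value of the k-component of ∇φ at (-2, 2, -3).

(∇φ)_3 = ∂φ/∂z = y^2
At (-2, 2, -3): 4.

4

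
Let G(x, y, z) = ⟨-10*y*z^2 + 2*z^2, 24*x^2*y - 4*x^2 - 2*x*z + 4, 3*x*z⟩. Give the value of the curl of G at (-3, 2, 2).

(-6, -78, -228)

(∇×G)₁ = ∂G₃/∂y − ∂G₂/∂z = 2*x
(∇×G)₂ = ∂G₁/∂z − ∂G₃/∂x = -20*y*z + z
(∇×G)₃ = ∂G₂/∂x − ∂G₁/∂y = 48*x*y - 8*x + 10*z^2 - 2*z
∇×G = (2*x, -20*y*z + z, 48*x*y - 8*x + 10*z^2 - 2*z)
At (-3, 2, 2): (-6, -78, -228).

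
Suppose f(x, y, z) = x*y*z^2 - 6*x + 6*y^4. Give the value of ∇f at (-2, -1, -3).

(-15, -42, -12)

∂f/∂x = y*z^2 - 6
∂f/∂y = x*z^2 + 24*y^3
∂f/∂z = 2*x*y*z
∇f = (y*z^2 - 6, x*z^2 + 24*y^3, 2*x*y*z)
At (-2, -1, -3): (-15, -42, -12).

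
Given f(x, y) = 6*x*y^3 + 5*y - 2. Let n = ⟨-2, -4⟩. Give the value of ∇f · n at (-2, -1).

∂f/∂x = 6*y^3
∂f/∂y = 18*x*y^2 + 5
∇f at (-2, -1) = (-6, -31)
∇f · n = (-6)(-2) + (-31)(-4) = 136

136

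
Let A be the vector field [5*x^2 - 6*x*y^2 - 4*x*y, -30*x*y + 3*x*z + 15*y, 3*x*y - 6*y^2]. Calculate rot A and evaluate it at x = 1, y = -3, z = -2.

(36, 9, 52)

(∇×A)₁ = ∂A₃/∂y − ∂A₂/∂z = -12*y
(∇×A)₂ = ∂A₁/∂z − ∂A₃/∂x = -3*y
(∇×A)₃ = ∂A₂/∂x − ∂A₁/∂y = 12*x*y + 4*x - 30*y + 3*z
∇×A = (-12*y, -3*y, 12*x*y + 4*x - 30*y + 3*z)
At (1, -3, -2): (36, 9, 52).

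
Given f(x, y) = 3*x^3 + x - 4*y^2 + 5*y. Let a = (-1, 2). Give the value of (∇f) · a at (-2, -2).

∂f/∂x = 9*x^2 + 1
∂f/∂y = -8*y + 5
∇f at (-2, -2) = (37, 21)
∇f · a = (37)(-1) + (21)(2) = 5

5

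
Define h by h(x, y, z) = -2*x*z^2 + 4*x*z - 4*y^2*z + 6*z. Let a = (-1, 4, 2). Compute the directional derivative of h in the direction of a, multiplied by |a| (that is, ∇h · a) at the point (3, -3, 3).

∂h/∂x = -2*z^2 + 4*z
∂h/∂y = -8*y*z
∂h/∂z = -4*x*z + 4*x - 4*y^2 + 6
∇h at (3, -3, 3) = (-6, 72, -54)
∇h · a = (-6)(-1) + (72)(4) + (-54)(2) = 186

186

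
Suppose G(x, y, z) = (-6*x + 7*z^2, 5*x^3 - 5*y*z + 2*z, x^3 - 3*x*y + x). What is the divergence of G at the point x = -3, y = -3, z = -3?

9

∂G₁/∂x = -6
∂G₂/∂y = -5*z
∂G₃/∂z = 0
∇·G = -5*z - 6
At (-3, -3, -3): 9.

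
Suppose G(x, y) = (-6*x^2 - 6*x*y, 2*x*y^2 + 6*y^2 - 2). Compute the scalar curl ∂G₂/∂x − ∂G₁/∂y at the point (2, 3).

∂G₂/∂x = 2*y^2
∂G₁/∂y = -6*x
Scalar curl = 6*x + 2*y^2
At (2, 3): 30.

30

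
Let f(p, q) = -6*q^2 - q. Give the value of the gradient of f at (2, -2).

∂f/∂p = 0
∂f/∂q = -12*q - 1
∇f = (0, -12*q - 1)
At (2, -2): (0, 23).

(0, 23)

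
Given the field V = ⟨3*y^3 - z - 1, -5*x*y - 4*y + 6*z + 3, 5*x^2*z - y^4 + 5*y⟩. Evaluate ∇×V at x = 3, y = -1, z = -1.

(∇×V)₁ = ∂V₃/∂y − ∂V₂/∂z = -4*y^3 - 1
(∇×V)₂ = ∂V₁/∂z − ∂V₃/∂x = -10*x*z - 1
(∇×V)₃ = ∂V₂/∂x − ∂V₁/∂y = -9*y^2 - 5*y
∇×V = (-4*y^3 - 1, -10*x*z - 1, -9*y^2 - 5*y)
At (3, -1, -1): (3, 29, -4).

(3, 29, -4)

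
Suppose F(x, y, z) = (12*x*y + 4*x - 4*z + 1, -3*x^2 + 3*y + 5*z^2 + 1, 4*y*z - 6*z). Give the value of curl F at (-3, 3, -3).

(∇×F)₁ = ∂F₃/∂y − ∂F₂/∂z = -6*z
(∇×F)₂ = ∂F₁/∂z − ∂F₃/∂x = -4
(∇×F)₃ = ∂F₂/∂x − ∂F₁/∂y = -18*x
∇×F = (-6*z, -4, -18*x)
At (-3, 3, -3): (18, -4, 54).

(18, -4, 54)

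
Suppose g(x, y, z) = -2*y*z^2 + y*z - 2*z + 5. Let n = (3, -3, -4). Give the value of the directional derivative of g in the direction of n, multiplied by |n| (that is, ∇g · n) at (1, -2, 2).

∂g/∂x = 0
∂g/∂y = -2*z^2 + z
∂g/∂z = -4*y*z + y - 2
∇g at (1, -2, 2) = (0, -6, 12)
∇g · n = (0)(3) + (-6)(-3) + (12)(-4) = -30

-30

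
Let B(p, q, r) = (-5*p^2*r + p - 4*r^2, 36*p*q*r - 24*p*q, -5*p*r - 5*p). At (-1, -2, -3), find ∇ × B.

(∇×B)₁ = ∂B₃/∂q − ∂B₂/∂r = -36*p*q
(∇×B)₂ = ∂B₁/∂r − ∂B₃/∂p = -5*p^2 - 3*r + 5
(∇×B)₃ = ∂B₂/∂p − ∂B₁/∂q = 36*q*r - 24*q
∇×B = (-36*p*q, -5*p^2 - 3*r + 5, 36*q*r - 24*q)
At (-1, -2, -3): (-72, 9, 264).

(-72, 9, 264)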